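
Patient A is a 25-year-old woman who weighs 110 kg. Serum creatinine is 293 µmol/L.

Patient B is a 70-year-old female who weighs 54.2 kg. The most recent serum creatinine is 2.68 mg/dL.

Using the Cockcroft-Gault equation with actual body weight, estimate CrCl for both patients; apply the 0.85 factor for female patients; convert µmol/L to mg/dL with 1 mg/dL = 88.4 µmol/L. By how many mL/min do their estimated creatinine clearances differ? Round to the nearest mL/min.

28 mL/min

Patient A: SCr = 293 / 88.4 = 3.314 mg/dL
Patient A: CrCl = (140 − 25) × 110 / (72 × 3.314) × 0.85 = 12650.0 / 238.61 × 0.85 ≈ 45.1 mL/min
Patient B: CrCl = (140 − 70) × 54.2 / (72 × 2.68) × 0.85 = 3794.0 / 192.96 × 0.85 ≈ 16.7 mL/min
|45.1 − 16.7| = 28.4 mL/min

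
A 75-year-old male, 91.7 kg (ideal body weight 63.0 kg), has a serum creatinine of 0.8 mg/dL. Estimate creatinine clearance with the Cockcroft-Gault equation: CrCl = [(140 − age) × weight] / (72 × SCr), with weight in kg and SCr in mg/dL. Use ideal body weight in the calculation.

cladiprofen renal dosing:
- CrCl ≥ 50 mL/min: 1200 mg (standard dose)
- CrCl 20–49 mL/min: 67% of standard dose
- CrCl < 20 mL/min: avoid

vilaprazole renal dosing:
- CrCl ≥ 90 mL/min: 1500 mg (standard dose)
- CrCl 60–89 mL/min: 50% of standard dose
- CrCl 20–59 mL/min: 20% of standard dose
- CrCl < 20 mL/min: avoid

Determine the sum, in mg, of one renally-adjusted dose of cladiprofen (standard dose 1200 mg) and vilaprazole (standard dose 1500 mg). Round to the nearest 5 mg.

CrCl = (140 − 75) × 63 / (72 × 0.8) = 4095.0 / 57.60 ≈ 71.1 mL/min
CrCl ≈ 71 mL/min.
cladiprofen: ≥ 50 mL/min → 100% of 1200 mg = 1200 mg.
vilaprazole: 60–89 mL/min → 50% of 1500 mg = 750 mg.
Total = 1200 + 750 = 1950 mg.

1950 mg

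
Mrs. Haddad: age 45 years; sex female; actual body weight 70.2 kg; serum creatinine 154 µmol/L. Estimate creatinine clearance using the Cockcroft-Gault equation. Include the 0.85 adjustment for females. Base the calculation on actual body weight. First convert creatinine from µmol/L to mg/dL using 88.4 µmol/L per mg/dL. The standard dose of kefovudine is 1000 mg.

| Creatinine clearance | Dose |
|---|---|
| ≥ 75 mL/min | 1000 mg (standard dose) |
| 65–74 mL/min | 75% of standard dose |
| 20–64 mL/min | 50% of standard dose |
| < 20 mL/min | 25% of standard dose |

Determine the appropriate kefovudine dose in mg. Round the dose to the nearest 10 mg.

SCr = 154 / 88.4 = 1.742 mg/dL
CrCl = (140 − 45) × 70.2 / (72 × 1.742) × 0.85 = 6669.0 / 125.42 × 0.85 ≈ 45.2 mL/min
CrCl ≈ 45 mL/min → bracket 20–64 mL/min.
50% of 1000 mg = 500 mg

500 mg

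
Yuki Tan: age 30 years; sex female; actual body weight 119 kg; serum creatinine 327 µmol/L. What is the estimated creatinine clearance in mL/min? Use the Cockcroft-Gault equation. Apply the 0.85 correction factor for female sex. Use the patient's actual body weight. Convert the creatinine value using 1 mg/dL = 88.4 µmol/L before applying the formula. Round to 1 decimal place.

41.8 mL/min

SCr = 327 / 88.4 = 3.699 mg/dL
CrCl = (140 − 30) × 119 / (72 × 3.699) × 0.85 = 13090.0 / 266.33 × 0.85 ≈ 41.8 mL/min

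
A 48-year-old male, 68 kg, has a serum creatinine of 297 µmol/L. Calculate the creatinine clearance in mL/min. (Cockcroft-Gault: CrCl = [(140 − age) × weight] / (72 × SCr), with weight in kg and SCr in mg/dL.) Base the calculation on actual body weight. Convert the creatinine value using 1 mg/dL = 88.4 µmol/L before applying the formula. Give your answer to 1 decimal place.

SCr = 297 / 88.4 = 3.36 mg/dL
CrCl = (140 − 48) × 68 / (72 × 3.36) = 6256.0 / 241.92 ≈ 25.9 mL/min

25.9 mL/min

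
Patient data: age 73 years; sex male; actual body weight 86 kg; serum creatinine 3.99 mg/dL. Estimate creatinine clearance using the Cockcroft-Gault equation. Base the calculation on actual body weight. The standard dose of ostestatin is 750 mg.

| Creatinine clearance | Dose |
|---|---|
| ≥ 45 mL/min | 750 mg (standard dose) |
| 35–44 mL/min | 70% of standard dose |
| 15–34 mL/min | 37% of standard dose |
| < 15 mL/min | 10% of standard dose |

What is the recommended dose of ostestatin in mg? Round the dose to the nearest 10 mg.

280 mg

CrCl = (140 − 73) × 86 / (72 × 3.99) = 5762.0 / 287.28 ≈ 20.1 mL/min
CrCl ≈ 20 mL/min → bracket 15–34 mL/min.
37% of 750 mg = 277.5 mg → 280 mg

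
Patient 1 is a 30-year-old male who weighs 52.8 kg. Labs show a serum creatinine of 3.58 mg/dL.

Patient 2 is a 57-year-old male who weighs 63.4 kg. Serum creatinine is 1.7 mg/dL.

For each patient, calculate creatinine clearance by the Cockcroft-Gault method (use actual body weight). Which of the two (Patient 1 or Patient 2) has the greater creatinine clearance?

Patient 2

Patient 1: CrCl = (140 − 30) × 52.8 / (72 × 3.58) = 5808.0 / 257.76 ≈ 22.5 mL/min
Patient 2: CrCl = (140 − 57) × 63.4 / (72 × 1.7) = 5262.2 / 122.40 ≈ 43.0 mL/min
22.5 vs 43.0 mL/min → Patient 2 is higher.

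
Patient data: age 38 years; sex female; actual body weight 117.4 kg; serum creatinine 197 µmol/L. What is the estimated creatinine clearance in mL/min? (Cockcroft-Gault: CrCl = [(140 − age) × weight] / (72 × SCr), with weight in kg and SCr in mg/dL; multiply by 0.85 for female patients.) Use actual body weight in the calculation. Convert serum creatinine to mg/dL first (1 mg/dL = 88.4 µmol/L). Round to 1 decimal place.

SCr = 197 / 88.4 = 2.229 mg/dL
CrCl = (140 − 38) × 117.4 / (72 × 2.229) × 0.85 = 11974.8 / 160.49 × 0.85 ≈ 63.4 mL/min

63.4 mL/min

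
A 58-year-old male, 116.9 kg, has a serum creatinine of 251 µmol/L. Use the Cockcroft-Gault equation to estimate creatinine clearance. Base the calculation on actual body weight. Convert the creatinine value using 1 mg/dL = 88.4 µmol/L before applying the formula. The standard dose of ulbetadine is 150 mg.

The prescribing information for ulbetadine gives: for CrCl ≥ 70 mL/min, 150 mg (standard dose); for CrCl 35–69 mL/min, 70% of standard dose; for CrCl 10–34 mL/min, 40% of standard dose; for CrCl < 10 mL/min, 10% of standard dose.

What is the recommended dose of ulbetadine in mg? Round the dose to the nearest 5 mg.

SCr = 251 / 88.4 = 2.839 mg/dL
CrCl = (140 − 58) × 116.9 / (72 × 2.839) = 9585.8 / 204.41 ≈ 46.9 mL/min
CrCl ≈ 47 mL/min → bracket 35–69 mL/min.
70% of 150 mg = 105 mg

105 mg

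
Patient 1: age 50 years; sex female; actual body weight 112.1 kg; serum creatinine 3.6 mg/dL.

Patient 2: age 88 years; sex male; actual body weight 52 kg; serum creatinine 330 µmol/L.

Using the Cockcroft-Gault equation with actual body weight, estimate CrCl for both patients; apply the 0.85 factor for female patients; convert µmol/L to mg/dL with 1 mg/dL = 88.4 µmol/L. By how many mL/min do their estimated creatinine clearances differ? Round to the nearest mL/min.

23 mL/min

Patient 1: CrCl = (140 − 50) × 112.1 / (72 × 3.6) × 0.85 = 10089.0 / 259.20 × 0.85 ≈ 33.1 mL/min
Patient 2: SCr = 330 / 88.4 = 3.733 mg/dL
Patient 2: CrCl = (140 − 88) × 52 / (72 × 3.733) = 2704.0 / 268.78 ≈ 10.1 mL/min
|33.1 − 10.1| = 23.0 mL/min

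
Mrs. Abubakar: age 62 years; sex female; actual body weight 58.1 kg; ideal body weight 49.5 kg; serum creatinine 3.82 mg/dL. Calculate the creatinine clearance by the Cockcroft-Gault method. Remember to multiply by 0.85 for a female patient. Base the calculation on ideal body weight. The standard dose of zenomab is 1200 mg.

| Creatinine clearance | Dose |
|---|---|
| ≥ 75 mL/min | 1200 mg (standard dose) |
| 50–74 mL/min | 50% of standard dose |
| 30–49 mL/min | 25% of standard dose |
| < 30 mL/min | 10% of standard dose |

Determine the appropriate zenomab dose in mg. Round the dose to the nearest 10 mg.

120 mg

CrCl = (140 − 62) × 49.5 / (72 × 3.82) × 0.85 = 3861.0 / 275.04 × 0.85 ≈ 11.9 mL/min
CrCl ≈ 12 mL/min → bracket < 30 mL/min.
10% of 1200 mg = 120 mg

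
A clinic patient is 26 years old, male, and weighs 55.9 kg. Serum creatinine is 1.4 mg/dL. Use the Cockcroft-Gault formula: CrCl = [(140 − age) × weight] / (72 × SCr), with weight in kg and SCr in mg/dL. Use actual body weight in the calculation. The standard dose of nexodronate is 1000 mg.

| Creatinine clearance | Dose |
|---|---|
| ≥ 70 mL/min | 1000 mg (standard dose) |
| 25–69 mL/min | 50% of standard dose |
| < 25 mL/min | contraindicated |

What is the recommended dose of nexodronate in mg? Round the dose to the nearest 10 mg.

500 mg

CrCl = (140 − 26) × 55.9 / (72 × 1.4) = 6372.6 / 100.80 ≈ 63.2 mL/min
CrCl ≈ 63 mL/min → bracket 25–69 mL/min.
50% of 1000 mg = 500 mg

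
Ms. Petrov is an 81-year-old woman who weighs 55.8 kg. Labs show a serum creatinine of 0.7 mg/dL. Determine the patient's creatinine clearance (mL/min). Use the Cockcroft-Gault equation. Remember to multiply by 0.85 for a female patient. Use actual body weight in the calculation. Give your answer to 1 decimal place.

CrCl = (140 − 81) × 55.8 / (72 × 0.7) × 0.85 = 3292.2 / 50.40 × 0.85 ≈ 55.5 mL/min

55.5 mL/min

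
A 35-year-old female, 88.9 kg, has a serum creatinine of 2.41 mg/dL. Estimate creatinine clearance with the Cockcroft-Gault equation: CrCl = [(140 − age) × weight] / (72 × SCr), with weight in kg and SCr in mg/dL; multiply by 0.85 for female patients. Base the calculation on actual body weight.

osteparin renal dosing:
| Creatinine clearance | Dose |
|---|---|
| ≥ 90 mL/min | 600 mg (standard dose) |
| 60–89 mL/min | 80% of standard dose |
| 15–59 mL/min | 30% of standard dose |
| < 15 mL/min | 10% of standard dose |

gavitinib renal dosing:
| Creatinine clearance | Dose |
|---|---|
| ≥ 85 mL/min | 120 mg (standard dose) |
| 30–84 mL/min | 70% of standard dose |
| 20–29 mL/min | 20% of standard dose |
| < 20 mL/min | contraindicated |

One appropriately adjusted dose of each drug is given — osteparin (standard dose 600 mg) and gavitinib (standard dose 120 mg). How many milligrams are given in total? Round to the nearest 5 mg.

CrCl = (140 − 35) × 88.9 / (72 × 2.41) × 0.85 = 9334.5 / 173.52 × 0.85 ≈ 45.7 mL/min
CrCl ≈ 46 mL/min.
osteparin: 15–59 mL/min → 30% of 600 mg = 180 mg.
gavitinib: 30–84 mL/min → 70% of 120 mg = 84 mg.
Total = 180 + 84 = 264 mg.

265 mg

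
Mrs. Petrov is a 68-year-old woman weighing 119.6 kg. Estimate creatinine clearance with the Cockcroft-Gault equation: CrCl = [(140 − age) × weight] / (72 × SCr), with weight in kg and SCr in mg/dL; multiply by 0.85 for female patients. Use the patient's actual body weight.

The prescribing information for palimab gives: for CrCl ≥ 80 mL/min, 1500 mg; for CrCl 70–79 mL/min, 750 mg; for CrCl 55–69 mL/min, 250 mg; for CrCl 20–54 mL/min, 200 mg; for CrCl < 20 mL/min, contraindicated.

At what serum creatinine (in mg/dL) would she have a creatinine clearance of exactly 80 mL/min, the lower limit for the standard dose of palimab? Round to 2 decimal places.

1.27 mg/dL

Standard dose requires CrCl ≥ 80 mL/min.
Set (140 − 68) × 119.6 × 0.85 / (72 × SCr) = 80
SCr = (140 − 68) × 119.6 × 0.85 / (72 × 80) = 1.271 mg/dL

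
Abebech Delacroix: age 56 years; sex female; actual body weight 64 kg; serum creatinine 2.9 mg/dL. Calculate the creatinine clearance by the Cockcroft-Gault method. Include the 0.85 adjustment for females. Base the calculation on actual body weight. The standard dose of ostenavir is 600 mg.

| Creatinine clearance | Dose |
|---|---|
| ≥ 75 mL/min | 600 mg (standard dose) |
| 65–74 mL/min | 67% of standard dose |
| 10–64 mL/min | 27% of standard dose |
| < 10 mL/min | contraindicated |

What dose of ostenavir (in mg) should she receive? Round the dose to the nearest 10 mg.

CrCl = (140 − 56) × 64 / (72 × 2.9) × 0.85 = 5376.0 / 208.80 × 0.85 ≈ 21.9 mL/min
CrCl ≈ 22 mL/min → bracket 10–64 mL/min.
27% of 600 mg = 162 mg → 160 mg

160 mg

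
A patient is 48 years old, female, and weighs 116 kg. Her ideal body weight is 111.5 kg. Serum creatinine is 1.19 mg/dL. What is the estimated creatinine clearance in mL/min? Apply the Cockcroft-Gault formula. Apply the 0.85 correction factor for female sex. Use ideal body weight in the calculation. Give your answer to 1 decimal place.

CrCl = (140 − 48) × 111.5 / (72 × 1.19) × 0.85 = 10258.0 / 85.68 × 0.85 ≈ 101.8 mL/min

101.8 mL/min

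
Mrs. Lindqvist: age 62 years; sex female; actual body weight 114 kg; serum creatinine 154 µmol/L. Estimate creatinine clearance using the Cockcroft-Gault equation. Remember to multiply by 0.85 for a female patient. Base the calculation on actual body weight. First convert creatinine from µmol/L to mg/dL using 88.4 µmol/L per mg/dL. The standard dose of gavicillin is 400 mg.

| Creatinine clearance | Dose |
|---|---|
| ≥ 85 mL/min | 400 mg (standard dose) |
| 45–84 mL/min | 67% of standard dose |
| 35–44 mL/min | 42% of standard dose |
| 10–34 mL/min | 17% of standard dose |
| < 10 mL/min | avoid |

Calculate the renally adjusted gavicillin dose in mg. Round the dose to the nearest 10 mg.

SCr = 154 / 88.4 = 1.742 mg/dL
CrCl = (140 − 62) × 114 / (72 × 1.742) × 0.85 = 8892.0 / 125.42 × 0.85 ≈ 60.3 mL/min
CrCl ≈ 60 mL/min → bracket 45–84 mL/min.
67% of 400 mg = 268 mg → 270 mg

270 mg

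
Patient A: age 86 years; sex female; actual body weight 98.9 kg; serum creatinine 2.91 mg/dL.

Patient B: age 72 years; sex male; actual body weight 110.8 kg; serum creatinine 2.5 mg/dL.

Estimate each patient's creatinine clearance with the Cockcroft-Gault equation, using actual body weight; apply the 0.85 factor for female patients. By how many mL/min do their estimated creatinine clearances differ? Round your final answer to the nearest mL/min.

20 mL/min

Patient A: CrCl = (140 − 86) × 98.9 / (72 × 2.91) × 0.85 = 5340.6 / 209.52 × 0.85 ≈ 21.7 mL/min
Patient B: CrCl = (140 − 72) × 110.8 / (72 × 2.5) = 7534.4 / 180.00 ≈ 41.9 mL/min
|21.7 − 41.9| = 20.2 mL/min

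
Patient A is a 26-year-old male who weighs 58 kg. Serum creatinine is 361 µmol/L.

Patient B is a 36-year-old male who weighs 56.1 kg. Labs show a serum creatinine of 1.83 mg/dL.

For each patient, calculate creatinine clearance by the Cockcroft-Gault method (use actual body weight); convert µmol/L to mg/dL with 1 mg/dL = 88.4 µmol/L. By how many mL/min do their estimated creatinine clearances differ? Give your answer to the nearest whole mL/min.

Patient A: SCr = 361 / 88.4 = 4.084 mg/dL
Patient A: CrCl = (140 − 26) × 58 / (72 × 4.084) = 6612.0 / 294.05 ≈ 22.5 mL/min
Patient B: CrCl = (140 − 36) × 56.1 / (72 × 1.83) = 5834.4 / 131.76 ≈ 44.3 mL/min
|22.5 − 44.3| = 21.8 mL/min

22 mL/min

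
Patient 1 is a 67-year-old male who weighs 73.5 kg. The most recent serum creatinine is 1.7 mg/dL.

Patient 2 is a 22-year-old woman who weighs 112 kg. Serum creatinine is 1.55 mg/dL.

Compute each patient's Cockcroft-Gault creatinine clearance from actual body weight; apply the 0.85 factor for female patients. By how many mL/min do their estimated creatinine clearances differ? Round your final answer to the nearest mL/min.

Patient 1: CrCl = (140 − 67) × 73.5 / (72 × 1.7) = 5365.5 / 122.40 ≈ 43.8 mL/min
Patient 2: CrCl = (140 − 22) × 112 / (72 × 1.55) × 0.85 = 13216.0 / 111.60 × 0.85 ≈ 100.7 mL/min
|43.8 − 100.7| = 56.9 mL/min

57 mL/min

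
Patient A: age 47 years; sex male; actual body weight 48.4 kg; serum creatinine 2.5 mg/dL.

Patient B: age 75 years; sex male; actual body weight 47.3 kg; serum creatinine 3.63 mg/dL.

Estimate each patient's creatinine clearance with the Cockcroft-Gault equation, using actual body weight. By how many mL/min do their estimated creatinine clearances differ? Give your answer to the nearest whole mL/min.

13 mL/min

Patient A: CrCl = (140 − 47) × 48.4 / (72 × 2.5) = 4501.2 / 180.00 ≈ 25.0 mL/min
Patient B: CrCl = (140 − 75) × 47.3 / (72 × 3.63) = 3074.5 / 261.36 ≈ 11.8 mL/min
|25.0 − 11.8| = 13.2 mL/min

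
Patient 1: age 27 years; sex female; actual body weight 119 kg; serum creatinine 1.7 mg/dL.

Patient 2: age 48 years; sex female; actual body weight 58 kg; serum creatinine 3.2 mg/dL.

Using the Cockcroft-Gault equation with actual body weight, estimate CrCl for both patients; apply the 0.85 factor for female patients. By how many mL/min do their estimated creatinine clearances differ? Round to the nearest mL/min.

74 mL/min

Patient 1: CrCl = (140 − 27) × 119 / (72 × 1.7) × 0.85 = 13447.0 / 122.40 × 0.85 ≈ 93.4 mL/min
Patient 2: CrCl = (140 − 48) × 58 / (72 × 3.2) × 0.85 = 5336.0 / 230.40 × 0.85 ≈ 19.7 mL/min
|93.4 − 19.7| = 73.7 mL/min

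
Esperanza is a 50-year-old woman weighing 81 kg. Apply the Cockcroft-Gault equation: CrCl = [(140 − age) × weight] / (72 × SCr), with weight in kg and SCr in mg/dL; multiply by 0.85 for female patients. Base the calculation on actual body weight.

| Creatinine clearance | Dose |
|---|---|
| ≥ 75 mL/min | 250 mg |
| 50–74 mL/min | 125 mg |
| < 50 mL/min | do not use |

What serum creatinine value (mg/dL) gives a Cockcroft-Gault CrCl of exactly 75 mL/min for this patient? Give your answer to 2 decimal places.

1.15 mg/dL

Standard dose requires CrCl ≥ 75 mL/min.
Set (140 − 50) × 81 × 0.85 / (72 × SCr) = 75
SCr = (140 − 50) × 81 × 0.85 / (72 × 75) = 1.147 mg/dL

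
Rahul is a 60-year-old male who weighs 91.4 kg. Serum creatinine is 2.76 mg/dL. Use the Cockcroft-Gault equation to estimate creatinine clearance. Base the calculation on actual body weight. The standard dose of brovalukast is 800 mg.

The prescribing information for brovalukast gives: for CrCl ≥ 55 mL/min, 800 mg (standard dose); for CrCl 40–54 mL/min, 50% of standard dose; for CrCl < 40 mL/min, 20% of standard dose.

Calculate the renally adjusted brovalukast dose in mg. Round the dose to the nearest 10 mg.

CrCl = (140 − 60) × 91.4 / (72 × 2.76) = 7312.0 / 198.72 ≈ 36.8 mL/min
CrCl ≈ 37 mL/min → bracket < 40 mL/min.
20% of 800 mg = 160 mg

160 mg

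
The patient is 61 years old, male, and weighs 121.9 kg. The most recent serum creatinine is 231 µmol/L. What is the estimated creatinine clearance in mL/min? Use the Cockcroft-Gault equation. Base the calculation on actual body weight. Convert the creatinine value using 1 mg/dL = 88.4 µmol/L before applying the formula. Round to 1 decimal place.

51.2 mL/min

SCr = 231 / 88.4 = 2.613 mg/dL
CrCl = (140 − 61) × 121.9 / (72 × 2.613) = 9630.1 / 188.14 ≈ 51.2 mL/min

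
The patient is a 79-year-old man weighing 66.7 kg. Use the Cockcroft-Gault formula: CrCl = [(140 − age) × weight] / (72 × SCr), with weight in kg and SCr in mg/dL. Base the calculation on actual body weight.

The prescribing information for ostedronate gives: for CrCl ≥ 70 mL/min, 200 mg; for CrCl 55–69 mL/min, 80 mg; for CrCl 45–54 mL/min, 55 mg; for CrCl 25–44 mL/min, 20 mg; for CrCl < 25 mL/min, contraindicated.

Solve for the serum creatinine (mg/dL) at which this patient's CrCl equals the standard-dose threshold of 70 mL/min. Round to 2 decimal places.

0.81 mg/dL

Standard dose requires CrCl ≥ 70 mL/min.
Set (140 − 79) × 66.7 / (72 × SCr) = 70
SCr = (140 − 79) × 66.7 / (72 × 70) = 0.807 mg/dL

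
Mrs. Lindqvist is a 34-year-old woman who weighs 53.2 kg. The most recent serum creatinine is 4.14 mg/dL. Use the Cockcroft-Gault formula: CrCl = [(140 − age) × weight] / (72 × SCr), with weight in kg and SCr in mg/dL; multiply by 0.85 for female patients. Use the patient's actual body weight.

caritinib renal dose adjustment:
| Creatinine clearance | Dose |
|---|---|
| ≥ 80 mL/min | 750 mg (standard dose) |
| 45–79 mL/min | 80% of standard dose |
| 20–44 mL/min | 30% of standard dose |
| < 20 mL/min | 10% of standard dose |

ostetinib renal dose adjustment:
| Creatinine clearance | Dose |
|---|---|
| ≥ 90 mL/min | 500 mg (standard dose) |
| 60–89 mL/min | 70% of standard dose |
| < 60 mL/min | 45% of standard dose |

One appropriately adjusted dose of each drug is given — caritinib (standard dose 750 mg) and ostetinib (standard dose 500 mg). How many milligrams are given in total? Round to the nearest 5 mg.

300 mg

CrCl = (140 − 34) × 53.2 / (72 × 4.14) × 0.85 = 5639.2 / 298.08 × 0.85 ≈ 16.1 mL/min
CrCl ≈ 16 mL/min.
caritinib: < 20 mL/min → 10% of 750 mg = 75 mg.
ostetinib: < 60 mL/min → 45% of 500 mg = 225 mg.
Total = 75 + 225 = 300 mg.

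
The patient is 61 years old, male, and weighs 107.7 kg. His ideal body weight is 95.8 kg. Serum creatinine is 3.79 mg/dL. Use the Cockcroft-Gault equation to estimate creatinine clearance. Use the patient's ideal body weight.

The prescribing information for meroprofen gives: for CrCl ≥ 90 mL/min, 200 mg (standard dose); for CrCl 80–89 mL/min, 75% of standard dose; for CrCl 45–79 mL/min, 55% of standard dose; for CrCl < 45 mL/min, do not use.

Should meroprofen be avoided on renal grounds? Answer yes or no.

yes

CrCl = (140 − 61) × 95.8 / (72 × 3.79) = 7568.2 / 272.88 ≈ 27.7 mL/min
CrCl ≈ 28 mL/min, which is < 45 mL/min.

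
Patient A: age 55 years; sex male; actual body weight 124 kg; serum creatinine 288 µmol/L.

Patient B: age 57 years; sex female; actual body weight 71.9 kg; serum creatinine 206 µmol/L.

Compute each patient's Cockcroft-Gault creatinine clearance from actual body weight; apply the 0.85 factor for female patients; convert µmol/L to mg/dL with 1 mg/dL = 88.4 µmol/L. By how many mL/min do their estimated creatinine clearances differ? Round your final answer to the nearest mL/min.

Patient A: SCr = 288 / 88.4 = 3.258 mg/dL
Patient A: CrCl = (140 − 55) × 124 / (72 × 3.258) = 10540.0 / 234.58 ≈ 44.9 mL/min
Patient B: SCr = 206 / 88.4 = 2.33 mg/dL
Patient B: CrCl = (140 − 57) × 71.9 / (72 × 2.33) × 0.85 = 5967.7 / 167.76 × 0.85 ≈ 30.2 mL/min
|44.9 − 30.2| = 14.7 mL/min

15 mL/min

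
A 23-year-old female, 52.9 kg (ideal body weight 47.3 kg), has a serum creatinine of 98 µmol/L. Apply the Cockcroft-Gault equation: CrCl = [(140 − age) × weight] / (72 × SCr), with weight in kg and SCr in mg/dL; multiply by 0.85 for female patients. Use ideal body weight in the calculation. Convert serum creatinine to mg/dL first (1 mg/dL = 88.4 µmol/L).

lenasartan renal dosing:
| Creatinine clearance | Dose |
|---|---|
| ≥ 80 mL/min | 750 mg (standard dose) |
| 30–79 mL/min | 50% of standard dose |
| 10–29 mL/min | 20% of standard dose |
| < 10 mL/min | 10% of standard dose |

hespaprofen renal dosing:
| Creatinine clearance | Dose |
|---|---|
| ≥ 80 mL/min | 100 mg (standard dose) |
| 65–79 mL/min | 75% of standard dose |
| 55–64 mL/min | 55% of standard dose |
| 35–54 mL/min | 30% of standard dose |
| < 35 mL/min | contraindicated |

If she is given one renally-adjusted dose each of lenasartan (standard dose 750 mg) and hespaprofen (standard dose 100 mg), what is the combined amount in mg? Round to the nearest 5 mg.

SCr = 98 / 88.4 = 1.109 mg/dL
CrCl = (140 − 23) × 47.3 / (72 × 1.109) × 0.85 = 5534.1 / 79.85 × 0.85 ≈ 58.9 mL/min
CrCl ≈ 59 mL/min.
lenasartan: 30–79 mL/min → 50% of 750 mg = 375 mg.
hespaprofen: 55–64 mL/min → 55% of 100 mg = 55 mg.
Total = 375 + 55 = 430 mg.

430 mg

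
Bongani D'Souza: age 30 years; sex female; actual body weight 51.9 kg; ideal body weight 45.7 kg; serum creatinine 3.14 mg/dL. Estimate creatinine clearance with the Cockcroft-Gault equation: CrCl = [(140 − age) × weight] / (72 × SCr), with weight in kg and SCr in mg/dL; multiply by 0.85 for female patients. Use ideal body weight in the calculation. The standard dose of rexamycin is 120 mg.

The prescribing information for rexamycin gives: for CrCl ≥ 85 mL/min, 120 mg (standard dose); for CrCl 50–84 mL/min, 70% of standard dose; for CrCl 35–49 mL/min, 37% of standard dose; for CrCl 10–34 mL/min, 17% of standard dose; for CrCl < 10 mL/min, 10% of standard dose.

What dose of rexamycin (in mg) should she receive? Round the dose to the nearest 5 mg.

CrCl = (140 − 30) × 45.7 / (72 × 3.14) × 0.85 = 5027.0 / 226.08 × 0.85 ≈ 18.9 mL/min
CrCl ≈ 19 mL/min → bracket 10–34 mL/min.
17% of 120 mg = 20.4 mg → 20 mg

20 mg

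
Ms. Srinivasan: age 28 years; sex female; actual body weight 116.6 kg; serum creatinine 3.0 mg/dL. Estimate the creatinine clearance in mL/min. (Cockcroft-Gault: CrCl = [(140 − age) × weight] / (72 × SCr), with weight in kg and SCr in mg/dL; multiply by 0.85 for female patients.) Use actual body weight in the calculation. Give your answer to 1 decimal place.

CrCl = (140 − 28) × 116.6 / (72 × 3) × 0.85 = 13059.2 / 216.00 × 0.85 ≈ 51.4 mL/min

51.4 mL/min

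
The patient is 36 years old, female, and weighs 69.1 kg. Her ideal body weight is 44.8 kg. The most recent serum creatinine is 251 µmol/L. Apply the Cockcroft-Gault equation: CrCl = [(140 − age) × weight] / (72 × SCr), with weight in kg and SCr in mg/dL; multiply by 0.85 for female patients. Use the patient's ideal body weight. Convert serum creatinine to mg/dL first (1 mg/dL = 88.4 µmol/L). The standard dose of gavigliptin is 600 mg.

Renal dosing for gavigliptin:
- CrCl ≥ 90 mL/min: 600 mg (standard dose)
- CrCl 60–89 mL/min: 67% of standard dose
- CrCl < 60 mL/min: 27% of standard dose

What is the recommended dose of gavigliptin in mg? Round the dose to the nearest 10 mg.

SCr = 251 / 88.4 = 2.839 mg/dL
CrCl = (140 − 36) × 44.8 / (72 × 2.839) × 0.85 = 4659.2 / 204.41 × 0.85 ≈ 19.4 mL/min
CrCl ≈ 19 mL/min → bracket < 60 mL/min.
27% of 600 mg = 162 mg → 160 mg

160 mg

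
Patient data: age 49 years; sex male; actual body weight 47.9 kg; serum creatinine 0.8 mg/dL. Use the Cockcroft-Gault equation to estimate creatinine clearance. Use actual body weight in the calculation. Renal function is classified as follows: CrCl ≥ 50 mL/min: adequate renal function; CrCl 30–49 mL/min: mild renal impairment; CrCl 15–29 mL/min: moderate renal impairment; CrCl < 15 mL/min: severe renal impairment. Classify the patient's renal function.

CrCl = (140 − 49) × 47.9 / (72 × 0.8) = 4358.9 / 57.60 ≈ 75.7 mL/min
76 mL/min falls in the 'adequate renal function' range.

adequate renal function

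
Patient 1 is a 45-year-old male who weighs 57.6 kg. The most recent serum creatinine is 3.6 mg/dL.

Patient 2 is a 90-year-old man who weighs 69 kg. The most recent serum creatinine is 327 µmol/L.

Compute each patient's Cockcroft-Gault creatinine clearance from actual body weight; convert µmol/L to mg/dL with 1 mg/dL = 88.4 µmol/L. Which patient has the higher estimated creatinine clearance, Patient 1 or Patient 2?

Patient 1: CrCl = (140 − 45) × 57.6 / (72 × 3.6) = 5472.0 / 259.20 ≈ 21.1 mL/min
Patient 2: SCr = 327 / 88.4 = 3.699 mg/dL
Patient 2: CrCl = (140 − 90) × 69 / (72 × 3.699) = 3450.0 / 266.33 ≈ 13.0 mL/min
21.1 vs 13.0 mL/min → Patient 1 is higher.

Patient 1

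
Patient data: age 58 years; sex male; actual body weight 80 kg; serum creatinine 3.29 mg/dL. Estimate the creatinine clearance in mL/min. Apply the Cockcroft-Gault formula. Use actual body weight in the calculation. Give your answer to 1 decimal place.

27.7 mL/min

CrCl = (140 − 58) × 80 / (72 × 3.29) = 6560.0 / 236.88 ≈ 27.7 mL/min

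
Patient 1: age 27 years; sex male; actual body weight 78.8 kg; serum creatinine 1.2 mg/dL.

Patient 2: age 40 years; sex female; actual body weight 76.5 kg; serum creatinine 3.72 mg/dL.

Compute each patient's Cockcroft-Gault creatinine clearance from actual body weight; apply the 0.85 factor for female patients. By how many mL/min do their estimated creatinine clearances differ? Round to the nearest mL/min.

79 mL/min

Patient 1: CrCl = (140 − 27) × 78.8 / (72 × 1.2) = 8904.4 / 86.40 ≈ 103.1 mL/min
Patient 2: CrCl = (140 − 40) × 76.5 / (72 × 3.72) × 0.85 = 7650.0 / 267.84 × 0.85 ≈ 24.3 mL/min
|103.1 − 24.3| = 78.8 mL/min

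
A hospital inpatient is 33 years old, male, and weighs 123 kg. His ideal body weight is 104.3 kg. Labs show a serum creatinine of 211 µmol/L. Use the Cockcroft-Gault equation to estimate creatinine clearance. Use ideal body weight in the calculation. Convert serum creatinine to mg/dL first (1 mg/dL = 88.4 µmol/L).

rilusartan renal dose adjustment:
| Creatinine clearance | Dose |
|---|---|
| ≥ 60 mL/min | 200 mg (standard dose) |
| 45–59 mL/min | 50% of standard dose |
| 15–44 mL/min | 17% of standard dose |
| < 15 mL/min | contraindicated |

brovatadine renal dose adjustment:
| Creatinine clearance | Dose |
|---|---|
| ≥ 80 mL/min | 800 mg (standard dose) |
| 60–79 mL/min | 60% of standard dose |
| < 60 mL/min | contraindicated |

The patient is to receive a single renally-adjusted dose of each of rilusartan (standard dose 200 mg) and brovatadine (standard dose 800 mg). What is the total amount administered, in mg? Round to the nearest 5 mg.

SCr = 211 / 88.4 = 2.387 mg/dL
CrCl = (140 − 33) × 104.3 / (72 × 2.387) = 11160.1 / 171.86 ≈ 64.9 mL/min
CrCl ≈ 65 mL/min.
rilusartan: ≥ 60 mL/min → 100% of 200 mg = 200 mg.
brovatadine: 60–79 mL/min → 60% of 800 mg = 480 mg.
Total = 200 + 480 = 680 mg.

680 mg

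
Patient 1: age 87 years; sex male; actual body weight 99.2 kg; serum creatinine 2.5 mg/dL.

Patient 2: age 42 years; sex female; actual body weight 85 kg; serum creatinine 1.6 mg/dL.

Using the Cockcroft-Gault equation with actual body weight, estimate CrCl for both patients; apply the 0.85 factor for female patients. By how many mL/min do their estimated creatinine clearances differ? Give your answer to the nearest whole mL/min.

Patient 1: CrCl = (140 − 87) × 99.2 / (72 × 2.5) = 5257.6 / 180.00 ≈ 29.2 mL/min
Patient 2: CrCl = (140 − 42) × 85 / (72 × 1.6) × 0.85 = 8330.0 / 115.20 × 0.85 ≈ 61.5 mL/min
|29.2 − 61.5| = 32.3 mL/min

32 mL/min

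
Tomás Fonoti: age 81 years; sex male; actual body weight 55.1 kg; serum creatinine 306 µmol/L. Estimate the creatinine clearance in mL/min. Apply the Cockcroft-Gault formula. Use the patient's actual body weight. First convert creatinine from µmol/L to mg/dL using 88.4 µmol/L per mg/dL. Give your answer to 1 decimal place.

SCr = 306 / 88.4 = 3.462 mg/dL
CrCl = (140 − 81) × 55.1 / (72 × 3.462) = 3250.9 / 249.26 ≈ 13.0 mL/min

13.0 mL/min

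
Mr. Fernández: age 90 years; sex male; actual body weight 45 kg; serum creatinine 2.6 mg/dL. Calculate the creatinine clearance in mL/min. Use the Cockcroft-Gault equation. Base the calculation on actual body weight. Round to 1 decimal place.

CrCl = (140 − 90) × 45 / (72 × 2.6) = 2250.0 / 187.20 ≈ 12.0 mL/min

12.0 mL/min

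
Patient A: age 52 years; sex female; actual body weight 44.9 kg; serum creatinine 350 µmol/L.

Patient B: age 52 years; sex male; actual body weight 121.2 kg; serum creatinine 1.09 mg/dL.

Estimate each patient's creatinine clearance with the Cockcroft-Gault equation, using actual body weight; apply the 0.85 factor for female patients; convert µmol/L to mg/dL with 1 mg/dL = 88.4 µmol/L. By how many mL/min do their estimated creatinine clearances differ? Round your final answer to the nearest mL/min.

124 mL/min

Patient A: SCr = 350 / 88.4 = 3.959 mg/dL
Patient A: CrCl = (140 − 52) × 44.9 / (72 × 3.959) × 0.85 = 3951.2 / 285.05 × 0.85 ≈ 11.8 mL/min
Patient B: CrCl = (140 − 52) × 121.2 / (72 × 1.09) = 10665.6 / 78.48 ≈ 135.9 mL/min
|11.8 − 135.9| = 124.1 mL/min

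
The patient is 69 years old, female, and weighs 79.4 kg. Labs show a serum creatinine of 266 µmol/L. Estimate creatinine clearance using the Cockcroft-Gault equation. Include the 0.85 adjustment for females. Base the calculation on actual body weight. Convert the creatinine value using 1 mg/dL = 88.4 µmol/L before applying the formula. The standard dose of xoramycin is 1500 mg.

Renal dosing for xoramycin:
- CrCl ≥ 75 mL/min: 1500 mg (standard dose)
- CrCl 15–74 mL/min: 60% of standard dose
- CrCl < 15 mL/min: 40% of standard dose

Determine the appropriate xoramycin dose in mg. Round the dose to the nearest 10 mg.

SCr = 266 / 88.4 = 3.009 mg/dL
CrCl = (140 − 69) × 79.4 / (72 × 3.009) × 0.85 = 5637.4 / 216.65 × 0.85 ≈ 22.1 mL/min
CrCl ≈ 22 mL/min → bracket 15–74 mL/min.
60% of 1500 mg = 900 mg

900 mg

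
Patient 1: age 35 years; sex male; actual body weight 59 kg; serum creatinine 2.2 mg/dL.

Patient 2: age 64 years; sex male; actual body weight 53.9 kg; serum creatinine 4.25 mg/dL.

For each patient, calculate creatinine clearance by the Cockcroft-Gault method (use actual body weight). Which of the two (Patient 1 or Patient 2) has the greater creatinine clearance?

Patient 1

Patient 1: CrCl = (140 − 35) × 59 / (72 × 2.2) = 6195.0 / 158.40 ≈ 39.1 mL/min
Patient 2: CrCl = (140 − 64) × 53.9 / (72 × 4.25) = 4096.4 / 306.00 ≈ 13.4 mL/min
39.1 vs 13.4 mL/min → Patient 1 is higher.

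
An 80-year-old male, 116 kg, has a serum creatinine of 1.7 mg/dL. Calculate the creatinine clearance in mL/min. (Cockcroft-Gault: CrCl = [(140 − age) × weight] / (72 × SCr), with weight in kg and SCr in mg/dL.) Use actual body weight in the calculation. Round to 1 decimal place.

CrCl = (140 − 80) × 116 / (72 × 1.7) = 6960.0 / 122.40 ≈ 56.9 mL/min

56.9 mL/min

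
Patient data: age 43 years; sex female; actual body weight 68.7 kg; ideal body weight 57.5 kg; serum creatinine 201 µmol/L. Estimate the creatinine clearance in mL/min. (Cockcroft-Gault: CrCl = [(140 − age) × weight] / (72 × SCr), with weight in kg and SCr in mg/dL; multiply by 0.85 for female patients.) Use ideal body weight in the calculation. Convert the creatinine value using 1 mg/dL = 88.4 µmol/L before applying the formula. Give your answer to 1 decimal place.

SCr = 201 / 88.4 = 2.274 mg/dL
CrCl = (140 − 43) × 57.5 / (72 × 2.274) × 0.85 = 5577.5 / 163.73 × 0.85 ≈ 29.0 mL/min

29.0 mL/min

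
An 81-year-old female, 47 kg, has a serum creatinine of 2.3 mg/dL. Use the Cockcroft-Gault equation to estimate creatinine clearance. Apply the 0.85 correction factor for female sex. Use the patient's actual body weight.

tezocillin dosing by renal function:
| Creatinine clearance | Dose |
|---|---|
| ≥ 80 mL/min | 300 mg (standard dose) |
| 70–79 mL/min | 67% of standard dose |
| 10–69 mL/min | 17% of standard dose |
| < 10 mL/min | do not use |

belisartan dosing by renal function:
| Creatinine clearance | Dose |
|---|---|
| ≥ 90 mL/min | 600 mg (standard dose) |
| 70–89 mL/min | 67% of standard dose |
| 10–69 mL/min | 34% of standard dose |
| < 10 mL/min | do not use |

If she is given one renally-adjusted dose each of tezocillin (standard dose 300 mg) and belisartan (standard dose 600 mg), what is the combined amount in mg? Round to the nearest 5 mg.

CrCl = (140 − 81) × 47 / (72 × 2.3) × 0.85 = 2773.0 / 165.60 × 0.85 ≈ 14.2 mL/min
CrCl ≈ 14 mL/min.
tezocillin: 10–69 mL/min → 17% of 300 mg = 51 mg.
belisartan: 10–69 mL/min → 34% of 600 mg = 204 mg.
Total = 51 + 204 = 255 mg.

255 mg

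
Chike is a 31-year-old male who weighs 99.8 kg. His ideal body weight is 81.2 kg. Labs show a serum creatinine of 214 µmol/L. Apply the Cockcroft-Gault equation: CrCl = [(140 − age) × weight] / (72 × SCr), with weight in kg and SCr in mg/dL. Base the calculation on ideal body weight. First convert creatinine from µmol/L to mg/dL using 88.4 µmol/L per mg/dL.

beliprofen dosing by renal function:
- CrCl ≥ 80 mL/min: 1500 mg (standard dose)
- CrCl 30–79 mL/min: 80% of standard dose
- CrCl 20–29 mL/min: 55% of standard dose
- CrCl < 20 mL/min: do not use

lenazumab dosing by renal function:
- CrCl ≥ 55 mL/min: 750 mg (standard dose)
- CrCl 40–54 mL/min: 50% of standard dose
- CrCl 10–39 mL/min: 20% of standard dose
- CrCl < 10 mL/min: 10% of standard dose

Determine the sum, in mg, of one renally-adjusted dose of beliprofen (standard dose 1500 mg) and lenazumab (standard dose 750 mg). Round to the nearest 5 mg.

SCr = 214 / 88.4 = 2.421 mg/dL
CrCl = (140 − 31) × 81.2 / (72 × 2.421) = 8850.8 / 174.31 ≈ 50.8 mL/min
CrCl ≈ 51 mL/min.
beliprofen: 30–79 mL/min → 80% of 1500 mg = 1200 mg.
lenazumab: 40–54 mL/min → 50% of 750 mg = 375 mg.
Total = 1200 + 375 = 1575 mg.

1575 mg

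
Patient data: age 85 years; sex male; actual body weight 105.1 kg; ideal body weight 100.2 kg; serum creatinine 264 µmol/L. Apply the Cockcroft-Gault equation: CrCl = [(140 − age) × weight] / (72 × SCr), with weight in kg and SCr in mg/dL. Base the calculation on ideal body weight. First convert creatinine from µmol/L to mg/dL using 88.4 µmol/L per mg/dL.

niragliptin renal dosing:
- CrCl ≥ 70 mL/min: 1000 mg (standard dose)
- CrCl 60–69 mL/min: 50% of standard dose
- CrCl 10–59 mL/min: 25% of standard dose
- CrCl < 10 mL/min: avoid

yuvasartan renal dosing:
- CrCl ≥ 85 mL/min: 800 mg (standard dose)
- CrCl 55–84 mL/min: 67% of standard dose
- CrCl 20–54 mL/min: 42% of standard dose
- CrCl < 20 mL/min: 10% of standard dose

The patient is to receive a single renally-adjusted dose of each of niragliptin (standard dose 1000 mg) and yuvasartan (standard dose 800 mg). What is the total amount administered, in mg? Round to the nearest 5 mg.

585 mg

SCr = 264 / 88.4 = 2.986 mg/dL
CrCl = (140 − 85) × 100.2 / (72 × 2.986) = 5511.0 / 214.99 ≈ 25.6 mL/min
CrCl ≈ 26 mL/min.
niragliptin: 10–59 mL/min → 25% of 1000 mg = 250 mg.
yuvasartan: 20–54 mL/min → 42% of 800 mg = 336 mg.
Total = 250 + 336 = 586 mg.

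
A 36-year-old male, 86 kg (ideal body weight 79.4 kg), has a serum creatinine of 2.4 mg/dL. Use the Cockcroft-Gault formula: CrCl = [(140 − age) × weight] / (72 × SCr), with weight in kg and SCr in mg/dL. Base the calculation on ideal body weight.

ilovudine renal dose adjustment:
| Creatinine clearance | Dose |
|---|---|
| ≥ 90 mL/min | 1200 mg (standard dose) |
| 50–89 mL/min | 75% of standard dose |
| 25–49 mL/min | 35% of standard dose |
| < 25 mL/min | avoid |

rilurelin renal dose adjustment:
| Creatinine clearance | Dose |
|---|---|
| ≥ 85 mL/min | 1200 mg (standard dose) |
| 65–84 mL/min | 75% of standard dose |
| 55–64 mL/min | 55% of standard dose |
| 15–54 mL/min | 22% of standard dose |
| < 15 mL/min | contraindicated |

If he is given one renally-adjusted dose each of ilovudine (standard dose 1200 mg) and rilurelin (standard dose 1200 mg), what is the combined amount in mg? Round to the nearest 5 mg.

685 mg

CrCl = (140 − 36) × 79.4 / (72 × 2.4) = 8257.6 / 172.80 ≈ 47.8 mL/min
CrCl ≈ 48 mL/min.
ilovudine: 25–49 mL/min → 35% of 1200 mg = 420 mg.
rilurelin: 15–54 mL/min → 22% of 1200 mg = 264 mg.
Total = 420 + 264 = 684 mg.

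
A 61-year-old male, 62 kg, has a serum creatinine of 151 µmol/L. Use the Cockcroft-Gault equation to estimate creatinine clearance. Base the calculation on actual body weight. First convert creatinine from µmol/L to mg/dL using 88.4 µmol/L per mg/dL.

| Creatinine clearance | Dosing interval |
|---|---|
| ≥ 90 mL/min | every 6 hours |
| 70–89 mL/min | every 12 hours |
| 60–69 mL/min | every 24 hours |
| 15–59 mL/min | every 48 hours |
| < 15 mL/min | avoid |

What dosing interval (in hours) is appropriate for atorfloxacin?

SCr = 151 / 88.4 = 1.708 mg/dL
CrCl = (140 − 61) × 62 / (72 × 1.708) = 4898.0 / 122.98 ≈ 39.8 mL/min
CrCl ≈ 40 mL/min → bracket 15–59 mL/min → every 48 hours.

every 48 hours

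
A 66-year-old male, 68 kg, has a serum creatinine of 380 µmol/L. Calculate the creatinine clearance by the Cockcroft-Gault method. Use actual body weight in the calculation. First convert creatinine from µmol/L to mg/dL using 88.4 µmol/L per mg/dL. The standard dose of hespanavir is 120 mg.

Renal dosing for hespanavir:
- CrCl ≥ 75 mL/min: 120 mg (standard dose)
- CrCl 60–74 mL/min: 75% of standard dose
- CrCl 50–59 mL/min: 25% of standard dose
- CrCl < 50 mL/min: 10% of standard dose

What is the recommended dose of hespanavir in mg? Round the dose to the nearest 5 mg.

SCr = 380 / 88.4 = 4.299 mg/dL
CrCl = (140 − 66) × 68 / (72 × 4.299) = 5032.0 / 309.53 ≈ 16.3 mL/min
CrCl ≈ 16 mL/min → bracket < 50 mL/min.
10% of 120 mg = 12 mg → 10 mg

10 mg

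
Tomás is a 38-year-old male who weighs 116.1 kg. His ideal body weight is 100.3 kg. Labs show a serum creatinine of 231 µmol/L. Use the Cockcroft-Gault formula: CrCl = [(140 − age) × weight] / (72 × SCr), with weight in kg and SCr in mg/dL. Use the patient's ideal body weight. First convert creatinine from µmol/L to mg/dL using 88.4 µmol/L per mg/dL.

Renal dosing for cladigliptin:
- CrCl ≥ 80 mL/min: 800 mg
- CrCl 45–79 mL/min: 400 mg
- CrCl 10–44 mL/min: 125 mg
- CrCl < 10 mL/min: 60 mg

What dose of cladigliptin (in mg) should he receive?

400 mg

SCr = 231 / 88.4 = 2.613 mg/dL
CrCl = (140 − 38) × 100.3 / (72 × 2.613) = 10230.6 / 188.14 ≈ 54.4 mL/min
CrCl ≈ 54 mL/min → bracket 45–79 mL/min.
Dose for this bracket: 400 mg.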